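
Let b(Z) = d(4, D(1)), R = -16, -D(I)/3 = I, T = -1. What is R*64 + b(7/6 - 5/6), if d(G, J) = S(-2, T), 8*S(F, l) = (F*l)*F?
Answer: -2049/2 ≈ -1024.5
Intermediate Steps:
S(F, l) = l*F²/8 (S(F, l) = ((F*l)*F)/8 = (l*F²)/8 = l*F²/8)
D(I) = -3*I
d(G, J) = -½ (d(G, J) = (⅛)*(-1)*(-2)² = (⅛)*(-1)*4 = -½)
b(Z) = -½
R*64 + b(7/6 - 5/6) = -16*64 - ½ = -1024 - ½ = -2049/2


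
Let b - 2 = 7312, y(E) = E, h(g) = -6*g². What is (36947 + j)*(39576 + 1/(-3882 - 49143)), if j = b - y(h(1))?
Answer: 92895069701533/53025 ≈ 1.7519e+9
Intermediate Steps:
b = 7314 (b = 2 + 7312 = 7314)
j = 7320 (j = 7314 - (-6)*1² = 7314 - (-6) = 7314 - 1*(-6) = 7314 + 6 = 7320)
(36947 + j)*(39576 + 1/(-3882 - 49143)) = (36947 + 7320)*(39576 + 1/(-3882 - 49143)) = 44267*(39576 + 1/(-53025)) = 44267*(39576 - 1/53025) = 44267*(2098517399/53025) = 92895069701533/53025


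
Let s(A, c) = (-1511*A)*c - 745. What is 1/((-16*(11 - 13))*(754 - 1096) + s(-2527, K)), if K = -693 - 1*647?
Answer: -1/5116529669 ≈ -1.9544e-10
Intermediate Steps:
K = -1340 (K = -693 - 647 = -1340)
s(A, c) = -745 - 1511*A*c (s(A, c) = -1511*A*c - 745 = -745 - 1511*A*c)
1/((-16*(11 - 13))*(754 - 1096) + s(-2527, K)) = 1/((-16*(11 - 13))*(754 - 1096) + (-745 - 1511*(-2527)*(-1340))) = 1/(-16*(-2)*(-342) + (-745 - 5116517980)) = 1/(32*(-342) - 5116518725) = 1/(-10944 - 5116518725) = 1/(-5116529669) = -1/5116529669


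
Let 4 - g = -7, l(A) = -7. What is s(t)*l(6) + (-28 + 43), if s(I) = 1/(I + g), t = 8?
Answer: 278/19 ≈ 14.632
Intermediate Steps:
g = 11 (g = 4 - 1*(-7) = 4 + 7 = 11)
s(I) = 1/(11 + I) (s(I) = 1/(I + 11) = 1/(11 + I))
s(t)*l(6) + (-28 + 43) = -7/(11 + 8) + (-28 + 43) = -7/19 + 15 = 278/19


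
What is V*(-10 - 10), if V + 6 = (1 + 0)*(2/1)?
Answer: 80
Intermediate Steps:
V = -4 (V = -6 + (1 + 0)*(2/1) = -6 + 1*(2*1) = -6 + 1*2 = -6 + 2 = -4)
V*(-10 - 10) = -4*(-10 - 10) = -4*(-20) = 80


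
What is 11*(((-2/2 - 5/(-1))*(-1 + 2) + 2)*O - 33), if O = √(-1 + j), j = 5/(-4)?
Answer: -363 + 99*I ≈ -363.0 + 99.0*I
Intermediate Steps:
j = -5/4 (j = 5*(-¼) = -5/4 ≈ -1.2500)
O = 3*I/2 (O = √(-1 - 5/4) = √(-9/4) = 3*I/2 ≈ 1.5*I)
11*(((-2/2 - 5/(-1))*(-1 + 2) + 2)*O - 33) = 11*(((-2/2 - 5/(-1))*(-1 + 2) + 2)*(3*I/2) - 33) = 11*(((-2*½ - 5*(-1))*1 + 2)*(3*I/2) - 33) = 11*(((-1 + 5)*1 + 2)*(3*I/2) - 33) = 11*((4*1 + 2)*(3*I/2) - 33) = 11*((4 + 2)*(3*I/2) - 33) = 11*(6*(3*I/2) - 33) = 11*(9*I - 33) = 11*(-33 + 9*I) = -363 + 99*I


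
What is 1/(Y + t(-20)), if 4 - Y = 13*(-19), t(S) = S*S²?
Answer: -1/7749 ≈ -0.00012905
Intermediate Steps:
t(S) = S³
Y = 251 (Y = 4 - 13*(-19) = 4 - 1*(-247) = 4 + 247 = 251)
1/(Y + t(-20)) = 1/(251 + (-20)³) = 1/(251 - 8000) = 1/(-7749) = -1/7749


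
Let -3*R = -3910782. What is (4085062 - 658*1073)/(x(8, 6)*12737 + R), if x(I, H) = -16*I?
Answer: -1689514/163371 ≈ -10.342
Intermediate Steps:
R = 1303594 (R = -⅓*(-3910782) = 1303594)
(4085062 - 658*1073)/(x(8, 6)*12737 + R) = (4085062 - 658*1073)/(-16*8*12737 + 1303594) = (4085062 - 706034)/(-128*12737 + 1303594) = 3379028/(-1630336 + 1303594) = 3379028/(-326742) = 3379028*(-1/326742) = -1689514/163371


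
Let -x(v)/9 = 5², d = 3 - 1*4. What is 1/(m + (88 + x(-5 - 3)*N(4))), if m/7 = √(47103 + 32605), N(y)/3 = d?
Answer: -109/474789 + 2*√19927/474789 ≈ 0.00036506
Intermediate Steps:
d = -1 (d = 3 - 4 = -1)
x(v) = -225 (x(v) = -9*5² = -9*25 = -225)
N(y) = -3 (N(y) = 3*(-1) = -3)
m = 14*√19927 (m = 7*√(47103 + 32605) = 7*√79708 = 7*(2*√19927) = 14*√19927 ≈ 1976.3)
1/(m + (88 + x(-5 - 3)*N(4))) = 1/(14*√19927 + (88 - 225*(-3))) = 1/(14*√19927 + (88 + 675)) = 1/(14*√19927 + 763) = 1/(763 + 14*√19927)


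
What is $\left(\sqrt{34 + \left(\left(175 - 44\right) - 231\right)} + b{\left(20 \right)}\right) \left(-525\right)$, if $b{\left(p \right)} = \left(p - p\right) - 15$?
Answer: $7875 - 525 i \sqrt{66} \approx 7875.0 - 4265.1 i$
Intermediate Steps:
$b{\left(p \right)} = -15$ ($b{\left(p \right)} = 0 - 15 = -15$)
$\left(\sqrt{34 + \left(\left(175 - 44\right) - 231\right)} + b{\left(20 \right)}\right) \left(-525\right) = \left(\sqrt{34 + \left(\left(175 - 44\right) - 231\right)} - 15\right) \left(-525\right) = \left(\sqrt{34 + \left(131 - 231\right)} - 15\right) \left(-525\right) = \left(\sqrt{34 - 100} - 15\right) \left(-525\right) = \left(\sqrt{-66} - 15\right) \left(-525\right) = \left(i \sqrt{66} - 15\right) \left(-525\right) = \left(-15 + i \sqrt{66}\right) \left(-525\right) = 7875 - 525 i \sqrt{66}$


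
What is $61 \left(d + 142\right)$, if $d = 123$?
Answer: $16165$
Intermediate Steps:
$61 \left(d + 142\right) = 61 \left(123 + 142\right) = 61 \cdot 265 = 16165$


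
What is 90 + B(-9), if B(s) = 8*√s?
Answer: 90 + 24*I ≈ 90.0 + 24.0*I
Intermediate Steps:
90 + B(-9) = 90 + 8*√(-9) = 90 + 8*(3*I) = 90 + 24*I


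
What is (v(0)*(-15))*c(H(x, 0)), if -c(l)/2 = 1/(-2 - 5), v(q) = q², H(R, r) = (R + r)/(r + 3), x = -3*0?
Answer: 0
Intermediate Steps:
x = 0
H(R, r) = (R + r)/(3 + r)
c(l) = 2/7 (c(l) = -2/(-2 - 5) = -2/(-7) = -2*(-⅐) = 2/7)
(v(0)*(-15))*c(H(x, 0)) = (0²*(-15))*(2/7) = (0*(-15))*(2/7) = 0*(2/7) = 0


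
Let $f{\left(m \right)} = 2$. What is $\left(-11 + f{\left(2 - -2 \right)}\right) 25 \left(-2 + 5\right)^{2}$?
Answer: $-2025$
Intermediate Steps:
$\left(-11 + f{\left(2 - -2 \right)}\right) 25 \left(-2 + 5\right)^{2} = \left(-11 + 2\right) 25 \left(-2 + 5\right)^{2} = \left(-9\right) 25 \cdot 3^{2} = \left(-225\right) 9 = -2025$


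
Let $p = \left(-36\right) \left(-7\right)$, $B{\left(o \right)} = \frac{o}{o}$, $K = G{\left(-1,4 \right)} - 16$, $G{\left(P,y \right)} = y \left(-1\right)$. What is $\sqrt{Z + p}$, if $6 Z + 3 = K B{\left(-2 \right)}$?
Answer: $\frac{\sqrt{8934}}{6} \approx 15.753$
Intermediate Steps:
$G{\left(P,y \right)} = - y$
$K = -20$ ($K = \left(-1\right) 4 - 16 = -4 - 16 = -20$)
$B{\left(o \right)} = 1$
$Z = - \frac{23}{6}$ ($Z = - \frac{1}{2} + \frac{\left(-20\right) 1}{6} = - \frac{1}{2} + \frac{1}{6} \left(-20\right) = - \frac{1}{2} - \frac{10}{3} = - \frac{23}{6} \approx -3.8333$)
$p = 252$
$\sqrt{Z + p} = \sqrt{- \frac{23}{6} + 252} = \sqrt{\frac{1489}{6}} = \frac{\sqrt{8934}}{6}$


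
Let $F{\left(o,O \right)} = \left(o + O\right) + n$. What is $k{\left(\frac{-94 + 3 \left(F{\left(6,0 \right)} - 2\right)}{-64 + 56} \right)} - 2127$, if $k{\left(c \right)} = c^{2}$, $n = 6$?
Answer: $-2063$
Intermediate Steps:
$F{\left(o,O \right)} = 6 + O + o$ ($F{\left(o,O \right)} = \left(o + O\right) + 6 = \left(O + o\right) + 6 = 6 + O + o$)
$k{\left(\frac{-94 + 3 \left(F{\left(6,0 \right)} - 2\right)}{-64 + 56} \right)} - 2127 = \left(\frac{-94 + 3 \left(\left(6 + 0 + 6\right) - 2\right)}{-64 + 56}\right)^{2} - 2127 = \left(\frac{-94 + 3 \left(12 - 2\right)}{-8}\right)^{2} - 2127 = \left(\left(-94 + 3 \cdot 10\right) \left(- \frac{1}{8}\right)\right)^{2} - 2127 = \left(\left(-94 + 30\right) \left(- \frac{1}{8}\right)\right)^{2} - 2127 = \left(\left(-64\right) \left(- \frac{1}{8}\right)\right)^{2} - 2127 = 8^{2} - 2127 = 64 - 2127 = -2063$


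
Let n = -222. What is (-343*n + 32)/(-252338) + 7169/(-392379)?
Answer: -15849829292/49506066051 ≈ -0.32016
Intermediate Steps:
(-343*n + 32)/(-252338) + 7169/(-392379) = (-343*(-222) + 32)/(-252338) + 7169/(-392379) = (76146 + 32)*(-1/252338) + 7169*(-1/392379) = 76178*(-1/252338) - 7169/392379 = -38089/126169 - 7169/392379 = -15849829292/49506066051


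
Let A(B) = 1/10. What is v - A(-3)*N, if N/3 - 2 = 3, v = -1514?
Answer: -3031/2 ≈ -1515.5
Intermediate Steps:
A(B) = ⅒
N = 15 (N = 6 + 3*3 = 6 + 9 = 15)
v - A(-3)*N = -1514 - 15/10 = -1514 - 1*3/2 = -1514 - 3/2 = -3031/2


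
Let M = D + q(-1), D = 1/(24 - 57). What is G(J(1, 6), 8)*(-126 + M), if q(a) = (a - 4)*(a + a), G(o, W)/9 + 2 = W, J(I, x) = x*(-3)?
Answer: -68922/11 ≈ -6265.6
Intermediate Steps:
J(I, x) = -3*x
G(o, W) = -18 + 9*W
q(a) = 2*a*(-4 + a) (q(a) = (-4 + a)*(2*a) = 2*a*(-4 + a))
D = -1/33 (D = 1/(-33) = -1/33 ≈ -0.030303)
M = 329/33 (M = -1/33 + 2*(-1)*(-4 - 1) = -1/33 + 2*(-1)*(-5) = -1/33 + 10 = 329/33 ≈ 9.9697)
G(J(1, 6), 8)*(-126 + M) = (-18 + 9*8)*(-126 + 329/33) = (-18 + 72)*(-3829/33) = 54*(-3829/33) = -68922/11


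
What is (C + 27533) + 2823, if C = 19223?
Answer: 49579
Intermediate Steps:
(C + 27533) + 2823 = (19223 + 27533) + 2823 = 46756 + 2823 = 49579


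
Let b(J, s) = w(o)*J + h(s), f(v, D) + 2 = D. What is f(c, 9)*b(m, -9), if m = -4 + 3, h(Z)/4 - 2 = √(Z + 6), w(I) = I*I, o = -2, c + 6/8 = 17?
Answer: 28 + 28*I*√3 ≈ 28.0 + 48.497*I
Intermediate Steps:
c = 65/4 (c = -¾ + 17 = 65/4 ≈ 16.250)
f(v, D) = -2 + D
w(I) = I²
h(Z) = 8 + 4*√(6 + Z) (h(Z) = 8 + 4*√(Z + 6) = 8 + 4*√(6 + Z))
m = -1
b(J, s) = 8 + 4*J + 4*√(6 + s) (b(J, s) = (-2)²*J + (8 + 4*√(6 + s)) = 4*J + (8 + 4*√(6 + s)) = 8 + 4*J + 4*√(6 + s))
f(c, 9)*b(m, -9) = (-2 + 9)*(8 + 4*(-1) + 4*√(6 - 9)) = 7*(8 - 4 + 4*√(-3)) = 7*(8 - 4 + 4*(I*√3)) = 7*(8 - 4 + 4*I*√3) = 7*(4 + 4*I*√3) = 28 + 28*I*√3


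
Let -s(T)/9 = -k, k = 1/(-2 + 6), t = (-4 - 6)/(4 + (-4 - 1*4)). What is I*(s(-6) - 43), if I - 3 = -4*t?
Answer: 1141/4 ≈ 285.25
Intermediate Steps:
t = 5/2 (t = -10/(4 + (-4 - 4)) = -10/(4 - 8) = -10/(-4) = -10*(-1/4) = 5/2 ≈ 2.5000)
I = -7 (I = 3 - 4*5/2 = 3 - 10 = -7)
k = 1/4 ≈ 0.25000
s(T) = 9/4 (s(T) = -(-9)/4 = -9*(-1/4) = 9/4)
I*(s(-6) - 43) = -7*(9/4 - 43) = -7*(-163/4) = 1141/4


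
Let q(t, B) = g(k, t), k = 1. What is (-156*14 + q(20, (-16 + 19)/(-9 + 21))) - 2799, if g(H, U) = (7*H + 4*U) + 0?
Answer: -4896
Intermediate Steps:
g(H, U) = 4*U + 7*H (g(H, U) = (4*U + 7*H) + 0 = 4*U + 7*H)
q(t, B) = 7 + 4*t (q(t, B) = 4*t + 7*1 = 4*t + 7 = 7 + 4*t)
(-156*14 + q(20, (-16 + 19)/(-9 + 21))) - 2799 = (-156*14 + (7 + 4*20)) - 2799 = (-2184 + (7 + 80)) - 2799 = (-2184 + 87) - 2799 = -2097 - 2799 = -4896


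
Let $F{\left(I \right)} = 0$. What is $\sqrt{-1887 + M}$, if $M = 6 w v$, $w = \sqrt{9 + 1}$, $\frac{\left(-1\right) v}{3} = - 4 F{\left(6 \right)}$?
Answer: $i \sqrt{1887} \approx 43.44 i$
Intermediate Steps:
$v = 0$ ($v = - 3 \left(\left(-4\right) 0\right) = \left(-3\right) 0 = 0$)
$w = \sqrt{10} \approx 3.1623$
$M = 0$ ($M = 6 \sqrt{10} \cdot 0 = 0$)
$\sqrt{-1887 + M} = \sqrt{-1887 + 0} = \sqrt{-1887} = i \sqrt{1887}$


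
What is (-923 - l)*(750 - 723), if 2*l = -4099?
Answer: 60831/2 ≈ 30416.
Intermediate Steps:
l = -4099/2 (l = (½)*(-4099) = -4099/2 ≈ -2049.5)
(-923 - l)*(750 - 723) = (-923 - 1*(-4099/2))*(750 - 723) = (-923 + 4099/2)*27 = (2253/2)*27 = 60831/2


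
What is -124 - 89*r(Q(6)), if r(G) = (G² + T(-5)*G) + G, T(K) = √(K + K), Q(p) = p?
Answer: -3862 - 534*I*√10 ≈ -3862.0 - 1688.7*I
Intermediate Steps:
T(K) = √2*√K (T(K) = √(2*K) = √2*√K)
r(G) = G + G² + I*G*√10 (r(G) = (G² + (√2*√(-5))*G) + G = (G² + (√2*(I*√5))*G) + G = (G² + (I*√10)*G) + G = (G² + I*G*√10) + G = G + G² + I*G*√10)
-124 - 89*r(Q(6)) = -124 - 534*(1 + 6 + I*√10) = -124 - 534*(7 + I*√10) = -124 - 89*(42 + 6*I*√10) = -124 + (-3738 - 534*I*√10) = -3862 - 534*I*√10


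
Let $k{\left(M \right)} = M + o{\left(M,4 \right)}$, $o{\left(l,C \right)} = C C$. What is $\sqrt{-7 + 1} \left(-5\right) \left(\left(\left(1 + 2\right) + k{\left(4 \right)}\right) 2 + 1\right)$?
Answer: $- 235 i \sqrt{6} \approx - 575.63 i$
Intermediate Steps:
$o{\left(l,C \right)} = C^{2}$
$k{\left(M \right)} = 16 + M$ ($k{\left(M \right)} = M + 4^{2} = M + 16 = 16 + M$)
$\sqrt{-7 + 1} \left(-5\right) \left(\left(\left(1 + 2\right) + k{\left(4 \right)}\right) 2 + 1\right) = \sqrt{-7 + 1} \left(-5\right) \left(\left(\left(1 + 2\right) + \left(16 + 4\right)\right) 2 + 1\right) = \sqrt{-6} \left(-5\right) \left(\left(3 + 20\right) 2 + 1\right) = i \sqrt{6} \left(-5\right) \left(23 \cdot 2 + 1\right) = - 5 i \sqrt{6} \left(46 + 1\right) = - 5 i \sqrt{6} \cdot 47 = - 235 i \sqrt{6}$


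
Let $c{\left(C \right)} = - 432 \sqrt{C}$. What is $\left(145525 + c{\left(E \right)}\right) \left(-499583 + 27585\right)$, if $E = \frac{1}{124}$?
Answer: $-68687508950 + \frac{101951568 \sqrt{31}}{31} \approx -6.8669 \cdot 10^{10}$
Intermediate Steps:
$E = \frac{1}{124} \approx 0.0080645$
$\left(145525 + c{\left(E \right)}\right) \left(-499583 + 27585\right) = \left(145525 - \frac{432}{2 \sqrt{31}}\right) \left(-499583 + 27585\right) = \left(145525 - 432 \frac{\sqrt{31}}{62}\right) \left(-471998\right) = \left(145525 - \frac{216 \sqrt{31}}{31}\right) \left(-471998\right) = -68687508950 + \frac{101951568 \sqrt{31}}{31}$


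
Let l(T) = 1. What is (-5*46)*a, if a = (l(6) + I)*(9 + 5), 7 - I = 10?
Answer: 6440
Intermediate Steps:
I = -3 (I = 7 - 1*10 = 7 - 10 = -3)
a = -28 (a = (1 - 3)*(9 + 5) = -2*14 = -28)
(-5*46)*a = -5*46*(-28) = -230*(-28) = 6440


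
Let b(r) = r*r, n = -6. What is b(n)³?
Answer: 46656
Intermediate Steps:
b(r) = r²
b(n)³ = ((-6)²)³ = 36³ = 46656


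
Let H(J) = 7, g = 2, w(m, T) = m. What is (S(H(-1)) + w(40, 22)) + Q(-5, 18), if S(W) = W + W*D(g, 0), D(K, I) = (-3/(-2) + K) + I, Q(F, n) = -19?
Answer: 105/2 ≈ 52.500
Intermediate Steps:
D(K, I) = 3/2 + I + K (D(K, I) = (-3*(-½) + K) + I = (3/2 + K) + I = 3/2 + I + K)
S(W) = 9*W/2 (S(W) = W + W*(3/2 + 0 + 2) = W + W*(7/2) = W + 7*W/2 = 9*W/2)
(S(H(-1)) + w(40, 22)) + Q(-5, 18) = ((9/2)*7 + 40) - 19 = (63/2 + 40) - 19 = 143/2 - 19 = 105/2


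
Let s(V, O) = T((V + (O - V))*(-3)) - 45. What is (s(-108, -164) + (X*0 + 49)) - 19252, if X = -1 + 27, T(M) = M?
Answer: -18756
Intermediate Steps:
X = 26
s(V, O) = -45 - 3*O (s(V, O) = (V + (O - V))*(-3) - 45 = O*(-3) - 45 = -3*O - 45 = -45 - 3*O)
(s(-108, -164) + (X*0 + 49)) - 19252 = ((-45 - 3*(-164)) + (26*0 + 49)) - 19252 = ((-45 + 492) + (0 + 49)) - 19252 = (447 + 49) - 19252 = 496 - 19252 = -18756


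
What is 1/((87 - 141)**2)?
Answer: 1/2916 ≈ 0.00034294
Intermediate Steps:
1/((87 - 141)**2) = 1/((-54)**2) = 1/2916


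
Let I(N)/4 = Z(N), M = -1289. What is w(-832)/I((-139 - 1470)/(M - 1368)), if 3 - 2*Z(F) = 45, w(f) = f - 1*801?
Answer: 1633/84 ≈ 19.440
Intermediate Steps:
w(f) = -801 + f (w(f) = f - 801 = -801 + f)
Z(F) = -21 (Z(F) = 3/2 - ½*45 = 3/2 - 45/2 = -21)
I(N) = -84 (I(N) = 4*(-21) = -84)
w(-832)/I((-139 - 1470)/(M - 1368)) = (-801 - 832)/(-84) = -1633*(-1/84) = 1633/84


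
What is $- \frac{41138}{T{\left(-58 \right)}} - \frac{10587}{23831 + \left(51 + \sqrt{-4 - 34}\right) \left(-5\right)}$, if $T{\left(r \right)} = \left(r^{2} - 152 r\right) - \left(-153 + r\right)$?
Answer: $- \frac{4326410787830}{1147878957311} - \frac{17645 i \sqrt{38}}{185276242} \approx -3.769 - 0.00058708 i$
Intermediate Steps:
$T{\left(r \right)} = 153 + r^{2} - 153 r$
$- \frac{41138}{T{\left(-58 \right)}} - \frac{10587}{23831 + \left(51 + \sqrt{-4 - 34}\right) \left(-5\right)} = - \frac{41138}{153 + \left(-58\right)^{2} - -8874} - \frac{10587}{23831 + \left(51 + \sqrt{-4 - 34}\right) \left(-5\right)} = - \frac{41138}{153 + 3364 + 8874} - \frac{10587}{23831 + \left(51 + \sqrt{-38}\right) \left(-5\right)} = - \frac{41138}{12391} - \frac{10587}{23831 + \left(51 + i \sqrt{38}\right) \left(-5\right)} = \left(-41138\right) \frac{1}{12391} - \frac{10587}{23831 - \left(255 + 5 i \sqrt{38}\right)} = - \frac{41138}{12391} - \frac{10587}{23576 - 5 i \sqrt{38}}$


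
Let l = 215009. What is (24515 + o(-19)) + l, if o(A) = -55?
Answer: 239469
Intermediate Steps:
(24515 + o(-19)) + l = (24515 - 55) + 215009 = 24460 + 215009 = 239469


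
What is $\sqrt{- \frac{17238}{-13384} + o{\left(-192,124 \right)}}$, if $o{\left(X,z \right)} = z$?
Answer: $\frac{\sqrt{1402688371}}{3346} \approx 11.193$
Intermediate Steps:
$\sqrt{- \frac{17238}{-13384} + o{\left(-192,124 \right)}} = \sqrt{- \frac{17238}{-13384} + 124} = \sqrt{\left(-17238\right) \left(- \frac{1}{13384}\right) + 124} = \sqrt{\frac{8619}{6692} + 124} = \sqrt{\frac{838427}{6692}} = \frac{\sqrt{1402688371}}{3346}$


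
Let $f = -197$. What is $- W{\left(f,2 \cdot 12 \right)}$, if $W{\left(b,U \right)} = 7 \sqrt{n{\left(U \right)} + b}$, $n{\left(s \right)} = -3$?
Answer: $- 70 i \sqrt{2} \approx - 98.995 i$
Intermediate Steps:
$W{\left(b,U \right)} = 7 \sqrt{-3 + b}$
$- W{\left(f,2 \cdot 12 \right)} = - 7 \sqrt{-3 - 197} = - 7 \sqrt{-200} = - 7 \cdot 10 i \sqrt{2} = - 70 i \sqrt{2}$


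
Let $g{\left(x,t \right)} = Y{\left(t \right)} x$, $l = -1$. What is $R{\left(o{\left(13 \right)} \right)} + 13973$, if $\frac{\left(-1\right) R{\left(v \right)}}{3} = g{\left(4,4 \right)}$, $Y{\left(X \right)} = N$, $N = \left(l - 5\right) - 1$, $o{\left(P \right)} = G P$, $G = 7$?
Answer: $14057$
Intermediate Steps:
$o{\left(P \right)} = 7 P$
$N = -7$ ($N = \left(-1 - 5\right) - 1 = -6 - 1 = -7$)
$Y{\left(X \right)} = -7$
$g{\left(x,t \right)} = - 7 x$
$R{\left(v \right)} = 84$ ($R{\left(v \right)} = - 3 \left(\left(-7\right) 4\right) = \left(-3\right) \left(-28\right) = 84$)
$R{\left(o{\left(13 \right)} \right)} + 13973 = 84 + 13973 = 14057$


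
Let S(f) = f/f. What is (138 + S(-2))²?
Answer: 19321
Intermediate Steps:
S(f) = 1
(138 + S(-2))² = (138 + 1)² = 139² = 19321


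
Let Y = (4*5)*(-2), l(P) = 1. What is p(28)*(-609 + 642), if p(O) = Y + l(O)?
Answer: -1287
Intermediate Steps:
Y = -40 (Y = 20*(-2) = -40)
p(O) = -39 (p(O) = -40 + 1 = -39)
p(28)*(-609 + 642) = -39*(-609 + 642) = -39*33 = -1287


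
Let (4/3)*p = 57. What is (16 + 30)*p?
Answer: 3933/2 ≈ 1966.5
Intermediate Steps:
p = 171/4 (p = (¾)*57 = 171/4 ≈ 42.750)
(16 + 30)*p = (16 + 30)*(171/4) = 46*(171/4) = 3933/2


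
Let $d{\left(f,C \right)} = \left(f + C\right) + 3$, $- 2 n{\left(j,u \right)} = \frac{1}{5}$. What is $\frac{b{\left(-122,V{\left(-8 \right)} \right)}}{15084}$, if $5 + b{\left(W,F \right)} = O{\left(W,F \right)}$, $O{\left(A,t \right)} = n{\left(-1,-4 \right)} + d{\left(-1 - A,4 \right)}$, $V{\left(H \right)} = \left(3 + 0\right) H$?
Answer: $\frac{1229}{150840} \approx 0.0081477$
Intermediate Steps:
$n{\left(j,u \right)} = - \frac{1}{10}$ ($n{\left(j,u \right)} = - \frac{1}{2 \cdot 5} = \left(- \frac{1}{2}\right) \frac{1}{5} = - \frac{1}{10}$)
$d{\left(f,C \right)} = 3 + C + f$ ($d{\left(f,C \right)} = \left(C + f\right) + 3 = 3 + C + f$)
$V{\left(H \right)} = 3 H$
$O{\left(A,t \right)} = \frac{59}{10} - A$ ($O{\left(A,t \right)} = - \frac{1}{10} + \left(3 + 4 - \left(1 + A\right)\right) = - \frac{1}{10} - \left(-6 + A\right) = \frac{59}{10} - A$)
$b{\left(W,F \right)} = \frac{9}{10} - W$ ($b{\left(W,F \right)} = -5 - \left(- \frac{59}{10} + W\right) = \frac{9}{10} - W$)
$\frac{b{\left(-122,V{\left(-8 \right)} \right)}}{15084} = \frac{\frac{9}{10} - -122}{15084} = \left(\frac{9}{10} + 122\right) \frac{1}{15084} = \frac{1229}{10} \cdot \frac{1}{15084} = \frac{1229}{150840}$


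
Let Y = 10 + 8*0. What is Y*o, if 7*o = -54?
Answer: -540/7 ≈ -77.143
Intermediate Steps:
o = -54/7 (o = (⅐)*(-54) = -54/7 ≈ -7.7143)
Y = 10 (Y = 10 + 0 = 10)
Y*o = 10*(-54/7) = -540/7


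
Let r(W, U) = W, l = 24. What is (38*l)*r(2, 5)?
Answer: 1824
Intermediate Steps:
(38*l)*r(2, 5) = (38*24)*2 = 912*2 = 1824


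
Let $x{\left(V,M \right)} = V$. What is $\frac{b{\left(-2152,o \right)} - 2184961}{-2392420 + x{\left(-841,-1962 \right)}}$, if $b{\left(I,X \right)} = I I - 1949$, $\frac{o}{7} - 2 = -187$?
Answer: $- \frac{2444194}{2393261} \approx -1.0213$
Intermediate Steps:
$o = -1295$ ($o = 14 + 7 \left(-187\right) = 14 - 1309 = -1295$)
$b{\left(I,X \right)} = -1949 + I^{2}$ ($b{\left(I,X \right)} = I^{2} - 1949 = -1949 + I^{2}$)
$\frac{b{\left(-2152,o \right)} - 2184961}{-2392420 + x{\left(-841,-1962 \right)}} = \frac{\left(-1949 + \left(-2152\right)^{2}\right) - 2184961}{-2392420 - 841} = \frac{\left(-1949 + 4631104\right) - 2184961}{-2393261} = \left(4629155 - 2184961\right) \left(- \frac{1}{2393261}\right) = 2444194 \left(- \frac{1}{2393261}\right) = - \frac{2444194}{2393261}$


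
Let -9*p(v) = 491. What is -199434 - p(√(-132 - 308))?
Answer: -1794415/9 ≈ -1.9938e+5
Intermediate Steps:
p(v) = -491/9 (p(v) = -⅑*491 = -491/9)
-199434 - p(√(-132 - 308)) = -199434 - 1*(-491/9) = -199434 + 491/9 = -1794415/9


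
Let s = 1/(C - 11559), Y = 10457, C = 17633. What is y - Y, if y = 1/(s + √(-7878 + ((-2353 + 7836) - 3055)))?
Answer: (-317579090*√218 + 4383*I)/(-I + 30370*√218) ≈ -10457.0 - 0.013546*I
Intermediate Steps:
s = 1/6074 (s = 1/(17633 - 11559) = 1/6074 ≈ 0.00016464)
y = 1/(1/6074 + 5*I*√218) (y = 1/(1/6074 + √(-7878 + ((-2353 + 7836) - 3055))) = 1/(1/6074 + √(-7878 + (5483 - 3055))) = 1/(1/6074 + √(-7878 + 2428)) = 1/(1/6074 + √(-5450)) = 1/(1/6074 + 5*I*√218) ≈ 3.0e-8 - 0.013546*I)
y - Y = (6074/201069444201 - 184467380*I*√218/201069444201) - 1*10457 = (6074/201069444201 - 184467380*I*√218/201069444201) - 10457 = -2102583178003783/201069444201 - 184467380*I*√218/201069444201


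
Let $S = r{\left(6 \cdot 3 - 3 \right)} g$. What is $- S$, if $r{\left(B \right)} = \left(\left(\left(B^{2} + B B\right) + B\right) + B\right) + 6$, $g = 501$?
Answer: $-243486$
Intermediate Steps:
$r{\left(B \right)} = 6 + 2 B + 2 B^{2}$ ($r{\left(B \right)} = \left(\left(\left(B^{2} + B^{2}\right) + B\right) + B\right) + 6 = \left(\left(2 B^{2} + B\right) + B\right) + 6 = \left(\left(B + 2 B^{2}\right) + B\right) + 6 = \left(2 B + 2 B^{2}\right) + 6 = 6 + 2 B + 2 B^{2}$)
$S = 243486$ ($S = \left(6 + 2 \left(6 \cdot 3 - 3\right) + 2 \left(6 \cdot 3 - 3\right)^{2}\right) 501 = \left(6 + 2 \left(18 - 3\right) + 2 \left(18 - 3\right)^{2}\right) 501 = \left(6 + 2 \cdot 15 + 2 \cdot 15^{2}\right) 501 = \left(6 + 30 + 2 \cdot 225\right) 501 = \left(6 + 30 + 450\right) 501 = 486 \cdot 501 = 243486$)
$- S = \left(-1\right) 243486 = -243486$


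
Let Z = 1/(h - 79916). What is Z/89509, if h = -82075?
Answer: -1/14499652419 ≈ -6.8967e-11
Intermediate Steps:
Z = -1/161991 (Z = 1/(-82075 - 79916) = 1/(-161991) = -1/161991 ≈ -6.1732e-6)
Z/89509 = -1/161991/89509 = -1/161991*1/89509 = -1/14499652419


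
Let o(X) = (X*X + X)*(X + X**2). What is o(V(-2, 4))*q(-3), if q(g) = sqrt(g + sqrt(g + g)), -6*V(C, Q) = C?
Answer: 16*sqrt(-3 + I*sqrt(6))/81 ≈ 0.1305 + 0.36618*I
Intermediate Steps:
V(C, Q) = -C/6
o(X) = (X + X**2)**2 (o(X) = (X**2 + X)*(X + X**2) = (X + X**2)*(X + X**2) = (X + X**2)**2)
q(g) = sqrt(g + sqrt(2)*sqrt(g)) (q(g) = sqrt(g + sqrt(2*g)) = sqrt(g + sqrt(2)*sqrt(g)))
o(V(-2, 4))*q(-3) = ((-1/6*(-2))**2*(1 - 1/6*(-2))**2)*sqrt(-3 + sqrt(2)*sqrt(-3)) = ((1/3)**2*(1 + 1/3)**2)*sqrt(-3 + sqrt(2)*(I*sqrt(3))) = ((4/3)**2/9)*sqrt(-3 + I*sqrt(6)) = ((1/9)*(16/9))*sqrt(-3 + I*sqrt(6)) = 16*sqrt(-3 + I*sqrt(6))/81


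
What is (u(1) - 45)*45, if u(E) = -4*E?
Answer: -2205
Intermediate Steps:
(u(1) - 45)*45 = (-4*1 - 45)*45 = (-4 - 45)*45 = -49*45 = -2205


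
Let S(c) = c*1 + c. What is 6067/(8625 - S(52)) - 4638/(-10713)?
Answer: 34838723/30428491 ≈ 1.1449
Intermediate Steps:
S(c) = 2*c (S(c) = c + c = 2*c)
6067/(8625 - S(52)) - 4638/(-10713) = 6067/(8625 - 2*52) - 4638/(-10713) = 6067/(8625 - 1*104) - 4638*(-1/10713) = 6067/(8625 - 104) + 1546/3571 = 6067/8521 + 1546/3571 = 34838723/30428491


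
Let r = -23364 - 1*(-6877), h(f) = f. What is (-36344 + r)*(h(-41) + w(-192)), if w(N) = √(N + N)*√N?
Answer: 2166071 + 10143552*√2 ≈ 1.6511e+7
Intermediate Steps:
w(N) = N*√2 (w(N) = √(2*N)*√N = (√2*√N)*√N = N*√2)
r = -16487 (r = -23364 + 6877 = -16487)
(-36344 + r)*(h(-41) + w(-192)) = (-36344 - 16487)*(-41 - 192*√2) = -52831*(-41 - 192*√2) = 2166071 + 10143552*√2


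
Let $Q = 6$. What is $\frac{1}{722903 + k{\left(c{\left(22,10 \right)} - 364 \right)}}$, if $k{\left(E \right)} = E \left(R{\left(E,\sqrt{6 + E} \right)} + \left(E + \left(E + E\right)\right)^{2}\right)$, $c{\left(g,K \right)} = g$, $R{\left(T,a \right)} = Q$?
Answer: $- \frac{1}{359294341} \approx -2.7832 \cdot 10^{-9}$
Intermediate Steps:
$R{\left(T,a \right)} = 6$
$k{\left(E \right)} = E \left(6 + 9 E^{2}\right)$ ($k{\left(E \right)} = E \left(6 + \left(E + \left(E + E\right)\right)^{2}\right) = E \left(6 + \left(E + 2 E\right)^{2}\right) = E \left(6 + \left(3 E\right)^{2}\right) = E \left(6 + 9 E^{2}\right)$)
$\frac{1}{722903 + k{\left(c{\left(22,10 \right)} - 364 \right)}} = \frac{1}{722903 + \left(6 \left(22 - 364\right) + 9 \left(22 - 364\right)^{3}\right)} = \frac{1}{722903 + \left(6 \left(-342\right) + 9 \left(-342\right)^{3}\right)} = \frac{1}{722903 + \left(-2052 + 9 \left(-40001688\right)\right)} = \frac{1}{722903 - 360017244} = \frac{1}{-359294341} = - \frac{1}{359294341}$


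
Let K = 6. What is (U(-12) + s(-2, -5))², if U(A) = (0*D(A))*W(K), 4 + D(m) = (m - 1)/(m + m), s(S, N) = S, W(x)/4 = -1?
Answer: 4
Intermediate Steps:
W(x) = -4 (W(x) = 4*(-1) = -4)
D(m) = -4 + (-1 + m)/(2*m) (D(m) = -4 + (m - 1)/(m + m) = -4 + (-1 + m)/((2*m)) = -4 + (-1 + m)*(1/(2*m)) = -4 + (-1 + m)/(2*m))
U(A) = 0 (U(A) = (0*((-1 - 7*A)/(2*A)))*(-4) = 0*(-4) = 0)
(U(-12) + s(-2, -5))² = (0 - 2)² = (-2)² = 4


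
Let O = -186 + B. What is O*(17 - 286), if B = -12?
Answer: 53262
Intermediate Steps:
O = -198 (O = -186 - 12 = -198)
O*(17 - 286) = -198*(17 - 286) = -198*(-269) = 53262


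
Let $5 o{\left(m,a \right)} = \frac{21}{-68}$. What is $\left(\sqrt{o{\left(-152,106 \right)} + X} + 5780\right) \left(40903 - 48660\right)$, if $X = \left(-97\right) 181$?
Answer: $-44835460 - \frac{7757 i \sqrt{507399085}}{170} \approx -4.4835 \cdot 10^{7} - 1.0278 \cdot 10^{6} i$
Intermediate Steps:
$X = -17557$
$o{\left(m,a \right)} = - \frac{21}{340}$ ($o{\left(m,a \right)} = \frac{21 \frac{1}{-68}}{5} = \frac{21 \left(- \frac{1}{68}\right)}{5} = \frac{1}{5} \left(- \frac{21}{68}\right) = - \frac{21}{340}$)
$\left(\sqrt{o{\left(-152,106 \right)} + X} + 5780\right) \left(40903 - 48660\right) = \left(\sqrt{- \frac{21}{340} - 17557} + 5780\right) \left(40903 - 48660\right) = \left(\sqrt{- \frac{5969401}{340}} + 5780\right) \left(-7757\right) = \left(\frac{i \sqrt{507399085}}{170} + 5780\right) \left(-7757\right) = \left(5780 + \frac{i \sqrt{507399085}}{170}\right) \left(-7757\right) = -44835460 - \frac{7757 i \sqrt{507399085}}{170}$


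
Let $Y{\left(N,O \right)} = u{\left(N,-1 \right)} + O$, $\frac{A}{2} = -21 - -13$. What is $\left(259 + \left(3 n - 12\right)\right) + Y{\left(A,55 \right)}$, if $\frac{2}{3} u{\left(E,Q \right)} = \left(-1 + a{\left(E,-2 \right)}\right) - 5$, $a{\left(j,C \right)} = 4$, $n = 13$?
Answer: $338$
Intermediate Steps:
$A = -16$ ($A = 2 \left(-21 - -13\right) = 2 \left(-21 + 13\right) = 2 \left(-8\right) = -16$)
$u{\left(E,Q \right)} = -3$ ($u{\left(E,Q \right)} = \frac{3 \left(\left(-1 + 4\right) - 5\right)}{2} = \frac{3 \left(3 - 5\right)}{2} = \frac{3}{2} \left(-2\right) = -3$)
$Y{\left(N,O \right)} = -3 + O$
$\left(259 + \left(3 n - 12\right)\right) + Y{\left(A,55 \right)} = \left(259 + \left(3 \cdot 13 - 12\right)\right) + \left(-3 + 55\right) = \left(259 + \left(39 - 12\right)\right) + 52 = \left(259 + 27\right) + 52 = 286 + 52 = 338$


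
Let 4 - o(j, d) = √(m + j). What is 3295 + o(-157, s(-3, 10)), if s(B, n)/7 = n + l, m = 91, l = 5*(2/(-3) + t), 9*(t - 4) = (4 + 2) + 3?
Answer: 3299 - I*√66 ≈ 3299.0 - 8.124*I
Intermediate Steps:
t = 5 (t = 4 + ((4 + 2) + 3)/9 = 4 + (6 + 3)/9 = 4 + (⅑)*9 = 4 + 1 = 5)
l = 65/3 (l = 5*(2/(-3) + 5) = 5*(2*(-⅓) + 5) = 5*(-⅔ + 5) = 5*(13/3) = 65/3 ≈ 21.667)
s(B, n) = 455/3 + 7*n (s(B, n) = 7*(n + 65/3) = 7*(65/3 + n) = 455/3 + 7*n)
o(j, d) = 4 - √(91 + j)
3295 + o(-157, s(-3, 10)) = 3295 + (4 - √(91 - 157)) = 3295 + (4 - √(-66)) = 3295 + (4 - I*√66) = 3299 - I*√66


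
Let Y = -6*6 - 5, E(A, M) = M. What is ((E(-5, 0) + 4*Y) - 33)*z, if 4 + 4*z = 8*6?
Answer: -2167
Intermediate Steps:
z = 11 (z = -1 + (8*6)/4 = -1 + (1/4)*48 = -1 + 12 = 11)
Y = -41 (Y = -3*12 - 5 = -36 - 5 = -41)
((E(-5, 0) + 4*Y) - 33)*z = ((0 + 4*(-41)) - 33)*11 = ((0 - 164) - 33)*11 = (-164 - 33)*11 = -197*11 = -2167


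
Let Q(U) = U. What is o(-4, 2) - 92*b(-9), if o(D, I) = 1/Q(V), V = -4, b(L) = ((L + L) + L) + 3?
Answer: 8831/4 ≈ 2207.8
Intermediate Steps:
b(L) = 3 + 3*L (b(L) = (2*L + L) + 3 = 3*L + 3 = 3 + 3*L)
o(D, I) = -¼ (o(D, I) = 1/(-4) = -¼)
o(-4, 2) - 92*b(-9) = -¼ - 92*(3 + 3*(-9)) = -¼ - 92*(3 - 27) = -¼ - 92*(-24) = -¼ + 2208 = 8831/4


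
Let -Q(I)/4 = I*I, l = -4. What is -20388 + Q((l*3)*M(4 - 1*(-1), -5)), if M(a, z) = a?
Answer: -34788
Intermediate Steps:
Q(I) = -4*I² (Q(I) = -4*I*I = -4*I²)
-20388 + Q((l*3)*M(4 - 1*(-1), -5)) = -20388 - 4*144*(4 - 1*(-1))² = -20388 - 4*144*(4 + 1)² = -20388 - 4*(-12*5)² = -20388 - 4*(-60)² = -20388 - 4*3600 = -20388 - 14400 = -34788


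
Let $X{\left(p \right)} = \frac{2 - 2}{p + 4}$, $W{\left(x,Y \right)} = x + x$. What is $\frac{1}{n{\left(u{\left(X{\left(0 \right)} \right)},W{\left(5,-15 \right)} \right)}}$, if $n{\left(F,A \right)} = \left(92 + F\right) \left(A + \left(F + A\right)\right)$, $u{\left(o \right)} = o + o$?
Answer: $\frac{1}{1840} \approx 0.00054348$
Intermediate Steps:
$W{\left(x,Y \right)} = 2 x$
$X{\left(p \right)} = 0$ ($X{\left(p \right)} = \frac{0}{4 + p} = 0$)
$u{\left(o \right)} = 2 o$
$n{\left(F,A \right)} = \left(92 + F\right) \left(F + 2 A\right)$ ($n{\left(F,A \right)} = \left(92 + F\right) \left(A + \left(A + F\right)\right) = \left(92 + F\right) \left(F + 2 A\right)$)
$\frac{1}{n{\left(u{\left(X{\left(0 \right)} \right)},W{\left(5,-15 \right)} \right)}} = \frac{1}{\left(2 \cdot 0\right)^{2} + 92 \cdot 2 \cdot 0 + 184 \cdot 2 \cdot 5 + 2 \cdot 2 \cdot 5 \cdot 2 \cdot 0} = \frac{1}{0^{2} + 92 \cdot 0 + 184 \cdot 10 + 2 \cdot 10 \cdot 0} = \frac{1}{0 + 0 + 1840 + 0} = \frac{1}{1840}$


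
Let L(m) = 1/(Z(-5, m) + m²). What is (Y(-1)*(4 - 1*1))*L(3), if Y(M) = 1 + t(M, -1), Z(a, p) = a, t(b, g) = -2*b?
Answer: 9/4 ≈ 2.2500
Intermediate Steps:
L(m) = 1/(-5 + m²)
Y(M) = 1 - 2*M
(Y(-1)*(4 - 1*1))*L(3) = ((1 - 2*(-1))*(4 - 1*1))/(-5 + 3²) = ((1 + 2)*(4 - 1))/(-5 + 9) = (3*3)/4 = 9*(¼) = 9/4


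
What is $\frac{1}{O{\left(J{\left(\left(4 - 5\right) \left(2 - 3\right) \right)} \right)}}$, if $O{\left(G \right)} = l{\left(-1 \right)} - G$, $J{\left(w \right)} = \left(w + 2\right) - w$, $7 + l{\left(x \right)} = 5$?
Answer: $- \frac{1}{4} \approx -0.25$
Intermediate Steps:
$l{\left(x \right)} = -2$ ($l{\left(x \right)} = -7 + 5 = -2$)
$J{\left(w \right)} = 2$ ($J{\left(w \right)} = \left(2 + w\right) - w = 2$)
$O{\left(G \right)} = -2 - G$
$\frac{1}{O{\left(J{\left(\left(4 - 5\right) \left(2 - 3\right) \right)} \right)}} = \frac{1}{-2 - 2} = \frac{1}{-4} = - \frac{1}{4}$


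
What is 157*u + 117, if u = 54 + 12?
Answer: 10479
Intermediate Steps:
u = 66
157*u + 117 = 157*66 + 117 = 10362 + 117 = 10479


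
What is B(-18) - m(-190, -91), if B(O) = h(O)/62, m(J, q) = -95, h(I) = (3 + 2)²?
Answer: 5915/62 ≈ 95.403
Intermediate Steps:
h(I) = 25 (h(I) = 5² = 25)
B(O) = 25/62
B(-18) - m(-190, -91) = 25/62 - 1*(-95) = 25/62 + 95 = 5915/62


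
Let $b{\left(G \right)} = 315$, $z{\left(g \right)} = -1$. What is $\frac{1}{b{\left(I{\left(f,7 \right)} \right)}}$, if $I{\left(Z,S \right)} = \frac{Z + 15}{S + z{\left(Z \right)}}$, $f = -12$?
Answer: $\frac{1}{315} \approx 0.0031746$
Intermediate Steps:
$I{\left(Z,S \right)} = \frac{15 + Z}{-1 + S}$ ($I{\left(Z,S \right)} = \frac{Z + 15}{S - 1} = \frac{15 + Z}{-1 + S}$)
$\frac{1}{b{\left(I{\left(f,7 \right)} \right)}} = \frac{1}{315}$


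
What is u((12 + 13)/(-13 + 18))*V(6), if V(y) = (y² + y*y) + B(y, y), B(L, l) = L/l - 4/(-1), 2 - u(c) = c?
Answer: -231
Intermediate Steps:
u(c) = 2 - c
B(L, l) = 4 + L/l (B(L, l) = L/l - 4*(-1) = L/l + 4 = 4 + L/l)
V(y) = 5 + 2*y² (V(y) = (y² + y*y) + (4 + y/y) = (y² + y²) + (4 + 1) = 2*y² + 5 = 5 + 2*y²)
u((12 + 13)/(-13 + 18))*V(6) = (2 - (12 + 13)/(-13 + 18))*(5 + 2*6²) = (2 - 25/5)*(5 + 2*36) = (2 - 25/5)*(5 + 72) = (2 - 1*5)*77 = (2 - 5)*77 = -3*77 = -231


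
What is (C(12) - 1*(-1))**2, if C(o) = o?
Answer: 169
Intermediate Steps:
(C(12) - 1*(-1))**2 = (12 - 1*(-1))**2 = (12 + 1)**2 = 13**2 = 169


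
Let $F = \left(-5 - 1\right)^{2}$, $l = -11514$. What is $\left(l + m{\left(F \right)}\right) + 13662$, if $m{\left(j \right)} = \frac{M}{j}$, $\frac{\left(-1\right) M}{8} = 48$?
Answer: $\frac{6412}{3} \approx 2137.3$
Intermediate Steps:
$M = -384$ ($M = \left(-8\right) 48 = -384$)
$F = 36$ ($F = \left(-6\right)^{2} = 36$)
$m{\left(j \right)} = - \frac{384}{j}$
$\left(l + m{\left(F \right)}\right) + 13662 = \left(-11514 - \frac{384}{36}\right) + 13662 = \left(-11514 - \frac{32}{3}\right) + 13662 = - \frac{34574}{3} + 13662 = \frac{6412}{3}$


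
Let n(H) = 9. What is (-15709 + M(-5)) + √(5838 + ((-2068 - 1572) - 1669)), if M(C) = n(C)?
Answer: -15677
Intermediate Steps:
M(C) = 9
(-15709 + M(-5)) + √(5838 + ((-2068 - 1572) - 1669)) = (-15709 + 9) + √(5838 + ((-2068 - 1572) - 1669)) = -15700 + √(5838 + (-3640 - 1669)) = -15700 + √(5838 - 5309) = -15700 + √529 = -15700 + 23 = -15677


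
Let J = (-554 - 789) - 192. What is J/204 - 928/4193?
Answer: -6625567/855372 ≈ -7.7458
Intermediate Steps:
J = -1535 (J = -1343 - 192 = -1535)
J/204 - 928/4193 = -1535/204 - 928/4193 = -6625567/855372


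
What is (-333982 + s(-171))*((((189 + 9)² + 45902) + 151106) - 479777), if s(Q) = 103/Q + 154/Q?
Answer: 13910284313135/171 ≈ 8.1347e+10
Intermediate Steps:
s(Q) = 257/Q
(-333982 + s(-171))*((((189 + 9)² + 45902) + 151106) - 479777) = (-333982 + 257/(-171))*((((189 + 9)² + 45902) + 151106) - 479777) = (-333982 + 257*(-1/171))*(((198² + 45902) + 151106) - 479777) = (-333982 - 257/171)*(((39204 + 45902) + 151106) - 479777) = -57111179*((85106 + 151106) - 479777)/171 = -57111179*(236212 - 479777)/171 = -57111179/171*(-243565) = 13910284313135/171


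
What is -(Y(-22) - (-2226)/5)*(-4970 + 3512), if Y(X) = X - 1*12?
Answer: 2997648/5 ≈ 5.9953e+5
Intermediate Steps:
Y(X) = -12 + X (Y(X) = X - 12 = -12 + X)
-(Y(-22) - (-2226)/5)*(-4970 + 3512) = -((-12 - 22) - (-2226)/5)*(-4970 + 3512) = -(-34 - (-2226)/5)*(-1458) = -(-34 - 21*(-106/5))*(-1458) = -(-34 + 2226/5)*(-1458) = -2056*(-1458)/5 = -1*(-2997648/5) = 2997648/5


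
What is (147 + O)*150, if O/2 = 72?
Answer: 43650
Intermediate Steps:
O = 144 (O = 2*72 = 144)
(147 + O)*150 = (147 + 144)*150 = 291*150 = 43650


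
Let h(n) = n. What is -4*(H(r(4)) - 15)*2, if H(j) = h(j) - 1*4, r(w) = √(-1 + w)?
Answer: 152 - 8*√3 ≈ 138.14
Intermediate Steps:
H(j) = -4 + j (H(j) = j - 1*4 = j - 4 = -4 + j)
-4*(H(r(4)) - 15)*2 = -4*((-4 + √(-1 + 4)) - 15)*2 = -4*((-4 + √3) - 15)*2 = -4*(-19 + √3)*2 = (76 - 4*√3)*2 = 152 - 8*√3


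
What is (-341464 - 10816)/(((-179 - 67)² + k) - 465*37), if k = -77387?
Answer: 88070/8519 ≈ 10.338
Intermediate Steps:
(-341464 - 10816)/(((-179 - 67)² + k) - 465*37) = (-341464 - 10816)/(((-179 - 67)² - 77387) - 465*37) = -352280/(((-246)² - 77387) - 17205) = -352280/((60516 - 77387) - 17205) = -352280/(-16871 - 17205) = -352280/(-34076) = -352280*(-1/34076) = 88070/8519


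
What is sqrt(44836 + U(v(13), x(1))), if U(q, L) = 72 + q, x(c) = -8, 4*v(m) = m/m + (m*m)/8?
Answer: sqrt(2874466)/8 ≈ 211.93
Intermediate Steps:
v(m) = 1/4 + m**2/32 (v(m) = (m/m + (m*m)/8)/4 = (1 + m**2*(1/8))/4 = (1 + m**2/8)/4 = 1/4 + m**2/32)
sqrt(44836 + U(v(13), x(1))) = sqrt(44836 + (72 + (1/4 + (1/32)*13**2))) = sqrt(44836 + (72 + (1/4 + (1/32)*169))) = sqrt(44836 + (72 + (1/4 + 169/32))) = sqrt(44836 + (72 + 177/32)) = sqrt(44836 + 2481/32) = sqrt(1437233/32) = sqrt(2874466)/8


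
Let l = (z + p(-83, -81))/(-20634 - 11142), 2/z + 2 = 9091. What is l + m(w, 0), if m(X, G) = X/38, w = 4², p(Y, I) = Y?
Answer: 2324829827/5487429216 ≈ 0.42366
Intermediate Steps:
z = 2/9089 (z = 2/(-2 + 9091) = 2/9089 ≈ 0.00022005)
w = 16
m(X, G) = X/38 (m(X, G) = X*(1/38) = X/38)
l = 754385/288812064 (l = (2/9089 - 83)/(-20634 - 11142) = -754385/9089/(-31776) = -754385/9089*(-1/31776) = 754385/288812064 ≈ 0.0026120)
l + m(w, 0) = 754385/288812064 + (1/38)*16 = 754385/288812064 + 8/19 = 2324829827/5487429216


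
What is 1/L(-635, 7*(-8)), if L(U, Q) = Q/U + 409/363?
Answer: 230505/280043 ≈ 0.82311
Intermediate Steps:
L(U, Q) = 409/363 + Q/U (L(U, Q) = Q/U + 409*(1/363) = Q/U + 409/363 = 409/363 + Q/U)
1/L(-635, 7*(-8)) = 1/(409/363 + (7*(-8))/(-635)) = 1/(409/363 - 56*(-1/635)) = 1/(409/363 + 56/635) = 1/(280043/230505) = 230505/280043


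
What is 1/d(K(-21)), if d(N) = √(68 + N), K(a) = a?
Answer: √47/47 ≈ 0.14586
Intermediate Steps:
1/d(K(-21)) = 1/(√(68 - 21)) = 1/(√47) = √47/47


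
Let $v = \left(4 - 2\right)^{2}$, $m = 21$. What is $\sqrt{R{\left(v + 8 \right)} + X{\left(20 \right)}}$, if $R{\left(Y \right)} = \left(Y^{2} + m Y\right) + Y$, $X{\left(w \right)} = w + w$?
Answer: $8 \sqrt{7} \approx 21.166$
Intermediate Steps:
$v = 4$ ($v = 2^{2} = 4$)
$X{\left(w \right)} = 2 w$
$R{\left(Y \right)} = Y^{2} + 22 Y$ ($R{\left(Y \right)} = \left(Y^{2} + 21 Y\right) + Y = Y^{2} + 22 Y$)
$\sqrt{R{\left(v + 8 \right)} + X{\left(20 \right)}} = \sqrt{\left(4 + 8\right) \left(22 + \left(4 + 8\right)\right) + 2 \cdot 20} = \sqrt{12 \left(22 + 12\right) + 40} = \sqrt{12 \cdot 34 + 40} = \sqrt{408 + 40} = \sqrt{448} = 8 \sqrt{7}$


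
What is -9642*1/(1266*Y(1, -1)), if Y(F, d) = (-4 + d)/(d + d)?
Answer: -3214/1055 ≈ -3.0464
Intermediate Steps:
Y(F, d) = (-4 + d)/(2*d) (Y(F, d) = (-4 + d)/((2*d)) = (-4 + d)*(1/(2*d)) = (-4 + d)/(2*d))
-9642*1/(1266*Y(1, -1)) = -9642*(-1/(633*(-4 - 1))) = -9642/(1266*((½)*(-1)*(-5))) = -9642/(1266*(5/2)) = -9642/3165 = -9642*1/3165 = -3214/1055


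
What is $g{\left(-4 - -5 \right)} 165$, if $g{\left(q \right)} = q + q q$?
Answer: $330$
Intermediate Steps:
$g{\left(q \right)} = q + q^{2}$
$g{\left(-4 - -5 \right)} 165 = \left(-4 - -5\right) \left(1 - -1\right) 165 = \left(-4 + 5\right) \left(1 + \left(-4 + 5\right)\right) 165 = 1 \left(1 + 1\right) 165 = 1 \cdot 2 \cdot 165 = 2 \cdot 165 = 330$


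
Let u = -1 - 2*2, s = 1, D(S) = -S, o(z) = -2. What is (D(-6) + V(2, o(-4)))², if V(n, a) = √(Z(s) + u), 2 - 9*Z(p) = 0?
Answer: (18 + I*√43)²/9 ≈ 31.222 + 26.23*I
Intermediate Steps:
Z(p) = 2/9 (Z(p) = 2/9 - ⅑*0 = 2/9 + 0 = 2/9)
u = -5 (u = -1 - 4 = -5)
V(n, a) = I*√43/3 (V(n, a) = √(2/9 - 5) = √(-43/9) = I*√43/3)
(D(-6) + V(2, o(-4)))² = (-1*(-6) + I*√43/3)² = (6 + I*√43/3)²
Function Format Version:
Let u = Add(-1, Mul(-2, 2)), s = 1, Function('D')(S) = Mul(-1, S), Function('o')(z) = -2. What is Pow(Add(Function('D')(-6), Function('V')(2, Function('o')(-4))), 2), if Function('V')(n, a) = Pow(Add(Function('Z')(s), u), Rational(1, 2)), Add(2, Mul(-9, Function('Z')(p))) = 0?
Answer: Mul(Rational(1, 9), Pow(Add(18, Mul(I, Pow(43, Rational(1, 2)))), 2)) ≈ Add(31.222, Mul(26.230, I))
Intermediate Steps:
Function('Z')(p) = Rational(2, 9) (Function('Z')(p) = Add(Rational(2, 9), Mul(Rational(-1, 9), 0)) = Add(Rational(2, 9), 0) = Rational(2, 9))
u = -5 (u = Add(-1, -4) = -5)
Function('V')(n, a) = Mul(Rational(1, 3), I, Pow(43, Rational(1, 2))) (Function('V')(n, a) = Pow(Add(Rational(2, 9), -5), Rational(1, 2)) = Pow(Rational(-43, 9), Rational(1, 2)) = Mul(Rational(1, 3), I, Pow(43, Rational(1, 2))))
Pow(Add(Function('D')(-6), Function('V')(2, Function('o')(-4))), 2) = Pow(Add(Mul(-1, -6), Mul(Rational(1, 3), I, Pow(43, Rational(1, 2)))), 2) = Pow(Add(6, Mul(Rational(1, 3), I, Pow(43, Rational(1, 2)))), 2)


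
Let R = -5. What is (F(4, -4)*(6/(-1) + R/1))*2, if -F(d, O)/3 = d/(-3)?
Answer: -88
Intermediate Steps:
F(d, O) = d (F(d, O) = -3*d/(-3) = -3*d*(-1)/3 = -(-1)*d = d)
(F(4, -4)*(6/(-1) + R/1))*2 = (4*(6/(-1) - 5/1))*2 = (4*(6*(-1) - 5*1))*2 = (4*(-6 - 5))*2 = (4*(-11))*2 = -44*2 = -88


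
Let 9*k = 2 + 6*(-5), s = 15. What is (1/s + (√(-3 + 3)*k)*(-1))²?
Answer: 1/225 ≈ 0.0044444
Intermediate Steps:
k = -28/9 (k = (2 + 6*(-5))/9 = (2 - 30)/9 = (⅑)*(-28) = -28/9 ≈ -3.1111)
(1/s + (√(-3 + 3)*k)*(-1))² = (1/15 + (√(-3 + 3)*(-28/9))*(-1))² = (1/15 + (√0*(-28/9))*(-1))² = (1/15 + (0*(-28/9))*(-1))² = (1/15 + 0*(-1))² = (1/15 + 0)² = (1/15)² = 1/225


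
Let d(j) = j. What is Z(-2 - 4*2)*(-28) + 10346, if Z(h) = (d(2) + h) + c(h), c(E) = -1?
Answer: 10598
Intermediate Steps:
Z(h) = 1 + h (Z(h) = (2 + h) - 1 = 1 + h)
Z(-2 - 4*2)*(-28) + 10346 = (1 + (-2 - 4*2))*(-28) + 10346 = (1 + (-2 - 8))*(-28) + 10346 = (1 - 10)*(-28) + 10346 = -9*(-28) + 10346 = 252 + 10346 = 10598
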